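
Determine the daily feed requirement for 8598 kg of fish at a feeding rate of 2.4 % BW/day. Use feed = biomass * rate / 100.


Feeding rate fraction = 2.4% / 100 = 0.024
Daily feed = 8598 kg * 0.024 = 206.352 kg/day

206.352 kg/day


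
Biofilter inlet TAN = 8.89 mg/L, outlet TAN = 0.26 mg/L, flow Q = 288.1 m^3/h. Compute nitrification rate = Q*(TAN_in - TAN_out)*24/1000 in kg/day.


Concentration drop: TAN_in - TAN_out = 8.89 - 0.26 = 8.63 mg/L
Hourly TAN removed = Q * dTAN = 288.1 m^3/h * 8.63 mg/L = 2486.303 g/h  (m^3/h * mg/L = g/h)
Daily TAN removed = 2486.303 * 24 = 59671.272 g/day
Convert to kg/day: 59671.272 / 1000 = 59.671272 kg/day

59.671272 kg/day


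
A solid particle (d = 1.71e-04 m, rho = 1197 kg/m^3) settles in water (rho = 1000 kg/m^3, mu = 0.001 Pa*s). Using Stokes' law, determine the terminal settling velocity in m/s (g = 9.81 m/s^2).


Density difference: rho_p - rho_f = 1197 - 1000 = 197 kg/m^3
d^2 = (1.71e-04)^2 = 2.9241e-08 m^2
Numerator = (rho_p - rho_f) * g * d^2 = 197 * 9.81 * 2.9241e-08 = 5.6510279e-05
Denominator = 18 * mu = 18 * 0.001 = 0.018
v_s = 5.6510279e-05 / 0.018 = 0.00313946 m/s
Check: Re = rho_f * v_s * d / mu = 1000 * 0.00313946 * 1.71e-04 / 0.001 = 0.537 < 1, so Stokes' law applies.

0.00313946 m/s


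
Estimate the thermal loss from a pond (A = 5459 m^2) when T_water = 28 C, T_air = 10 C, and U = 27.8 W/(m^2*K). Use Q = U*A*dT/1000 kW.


Temperature difference dT = 28 - 10 = 18 K
Heat loss (W) = U * A * dT = 27.8 * 5459 * 18 = 2731683.6 W
Convert to kW: 2731683.6 / 1000 = 2731.6836 kW

2731.6836 kW


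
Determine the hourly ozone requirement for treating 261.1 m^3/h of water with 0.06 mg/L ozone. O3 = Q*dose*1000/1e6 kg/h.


O3 demand (mg/h) = Q * dose * 1000 = 261.1 * 0.06 * 1000 = 15666 mg/h
Convert mg to kg: 15666 / 1e6 = 0.015666 kg/h

0.015666 kg/h


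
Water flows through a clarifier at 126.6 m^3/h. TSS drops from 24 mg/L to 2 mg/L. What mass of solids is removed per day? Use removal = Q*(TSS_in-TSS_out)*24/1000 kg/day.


Concentration drop: TSS_in - TSS_out = 24 - 2 = 22 mg/L
Hourly solids removed = Q * dTSS = 126.6 m^3/h * 22 mg/L = 2785.2 g/h  (m^3/h * mg/L = g/h)
Daily solids removed = 2785.2 * 24 = 66844.8 g/day
Convert g to kg: 66844.8 / 1000 = 66.8448 kg/day

66.8448 kg/day


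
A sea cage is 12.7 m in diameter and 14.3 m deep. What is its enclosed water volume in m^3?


r = d/2 = 12.7/2 = 6.35 m
Base area = pi*r^2 = pi*6.35^2 = 126.67687 m^2
Volume = 126.67687 * 14.3 = 1811.48 m^3

1811.48 m^3


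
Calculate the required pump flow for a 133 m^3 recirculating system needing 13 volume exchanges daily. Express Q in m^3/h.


Daily recirculation volume = 133 m^3 * 13 = 1729 m^3/day
Flow rate Q = daily volume / 24 h = 1729 / 24 = 72.0417 m^3/h

72.0417 m^3/h


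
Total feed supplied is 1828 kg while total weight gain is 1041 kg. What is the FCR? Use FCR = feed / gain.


FCR = feed consumed / weight gained
FCR = 1828 kg / 1041 kg = 1.756

1.756


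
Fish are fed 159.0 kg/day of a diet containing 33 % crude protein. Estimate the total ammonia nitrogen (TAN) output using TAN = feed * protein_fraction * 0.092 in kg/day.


Protein in feed = 159.0 * 33/100 = 52.47 kg/day
TAN = protein * 0.092 = 52.47 * 0.092 = 4.82724 kg/day

4.82724 kg/day


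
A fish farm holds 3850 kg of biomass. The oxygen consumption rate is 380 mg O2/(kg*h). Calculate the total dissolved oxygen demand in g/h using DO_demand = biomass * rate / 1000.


Total O2 consumption (mg/h) = 3850 kg * 380 mg/(kg*h) = 1463000 mg/h
Convert to g/h: 1463000 / 1000 = 1463 g/h

1463 g/h


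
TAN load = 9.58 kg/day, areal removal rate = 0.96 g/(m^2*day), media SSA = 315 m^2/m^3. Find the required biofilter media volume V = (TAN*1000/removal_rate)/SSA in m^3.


A = 9.58*1000 / 0.96 = 9979.1667 m^2
V = 9979.1667 / 315 = 31.6799

31.6799 m^3


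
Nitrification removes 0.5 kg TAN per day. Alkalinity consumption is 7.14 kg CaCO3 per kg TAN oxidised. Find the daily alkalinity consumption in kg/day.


Alkalinity factor: 7.14 kg CaCO3 consumed per kg TAN nitrified
alk = 0.5 kg TAN * 7.14 = 3.57 kg CaCO3/day

3.57 kg CaCO3/day


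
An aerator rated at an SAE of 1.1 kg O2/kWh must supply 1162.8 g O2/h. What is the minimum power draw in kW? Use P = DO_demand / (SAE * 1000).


SAE in g O2/kWh = 1.1 * 1000 = 1100 g/kWh
P = DO_demand / SAE_g = 1162.8 / 1100 = 1.05709 kW

1.05709 kW


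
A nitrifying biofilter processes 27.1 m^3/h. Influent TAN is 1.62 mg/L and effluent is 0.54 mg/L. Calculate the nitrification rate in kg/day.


Concentration drop: TAN_in - TAN_out = 1.62 - 0.54 = 1.08 mg/L
Hourly TAN removed = Q * dTAN = 27.1 m^3/h * 1.08 mg/L = 29.268 g/h  (m^3/h * mg/L = g/h)
Daily TAN removed = 29.268 * 24 = 702.432 g/day
Convert to kg/day: 702.432 / 1000 = 0.702432 kg/day

0.702432 kg/day


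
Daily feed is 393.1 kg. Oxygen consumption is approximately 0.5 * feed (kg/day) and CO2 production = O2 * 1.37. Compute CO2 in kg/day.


O2 = 393.1 * 0.5 = 196.55
CO2 = 196.55 * 1.37 = 269.2735

269.2735 kg/day


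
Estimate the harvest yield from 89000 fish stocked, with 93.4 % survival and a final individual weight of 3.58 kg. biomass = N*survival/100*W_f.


Survivors = 89000 * 93.4/100 = 83126 fish
Harvest biomass = survivors * W_f = 83126 * 3.58 = 297591.08 kg

297591.08 kg


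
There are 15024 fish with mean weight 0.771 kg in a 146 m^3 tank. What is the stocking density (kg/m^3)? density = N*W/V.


Total biomass = 15024 fish * 0.771 kg = 11583.504 kg
Density = total biomass / volume = 11583.504 / 146 = 79.3391 kg/m^3

79.3391 kg/m^3


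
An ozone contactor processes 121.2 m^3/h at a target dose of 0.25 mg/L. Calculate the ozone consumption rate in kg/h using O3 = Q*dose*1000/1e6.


O3 demand (mg/h) = Q * dose * 1000 = 121.2 * 0.25 * 1000 = 30300 mg/h
Convert mg to kg: 30300 / 1e6 = 0.0303 kg/h

0.0303 kg/h


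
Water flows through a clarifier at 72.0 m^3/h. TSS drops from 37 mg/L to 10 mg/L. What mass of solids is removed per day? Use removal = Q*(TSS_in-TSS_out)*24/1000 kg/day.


Concentration drop: TSS_in - TSS_out = 37 - 10 = 27 mg/L
Hourly solids removed = Q * dTSS = 72.0 m^3/h * 27 mg/L = 1944 g/h  (m^3/h * mg/L = g/h)
Daily solids removed = 1944 * 24 = 46656 g/day
Convert g to kg: 46656 / 1000 = 46.656 kg/day

46.656 kg/day


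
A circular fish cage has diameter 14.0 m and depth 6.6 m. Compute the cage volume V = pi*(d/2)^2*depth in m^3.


r = d/2 = 14.0/2 = 7 m
Base area = pi*r^2 = pi*7^2 = 153.93804 m^2
Volume = 153.93804 * 6.6 = 1015.99 m^3

1015.99 m^3


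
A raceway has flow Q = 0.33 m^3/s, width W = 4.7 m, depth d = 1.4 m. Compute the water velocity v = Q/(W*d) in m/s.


Cross-sectional area = W * d = 4.7 * 1.4 = 6.58 m^2
Velocity = Q / A = 0.33 / 6.58 = 0.050152 m/s

0.050152 m/s


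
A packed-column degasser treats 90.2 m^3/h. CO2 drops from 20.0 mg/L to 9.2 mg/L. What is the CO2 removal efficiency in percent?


CO2_out / CO2_in = 9.2 / 20.0 = 0.46
Fraction remaining = 0.46
efficiency = (1 - 0.46) * 100 = 54 %

54 %


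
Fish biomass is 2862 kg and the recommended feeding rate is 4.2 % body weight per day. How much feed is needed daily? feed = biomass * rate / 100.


Feeding rate fraction = 4.2% / 100 = 0.042
Daily feed = 2862 kg * 0.042 = 120.204 kg/day

120.204 kg/day


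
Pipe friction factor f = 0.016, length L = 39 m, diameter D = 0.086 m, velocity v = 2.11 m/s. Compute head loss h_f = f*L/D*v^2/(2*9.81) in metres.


v^2 = 2.11^2 = 4.4521 m^2/s^2
L/D = 39/0.086 = 453.48837
h_f = f*(L/D)*v^2/(2g) = 0.016 * 453.48837 * 4.4521 / 19.62 = 1.64646 m

1.64646 m


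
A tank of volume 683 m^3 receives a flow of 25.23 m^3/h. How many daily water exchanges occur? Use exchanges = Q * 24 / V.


Daily flow volume = 25.23 m^3/h * 24 h = 605.52 m^3/day
Exchanges = daily flow / tank volume = 605.52 / 683 = 0.886559 exchanges/day

0.886559 exchanges/day


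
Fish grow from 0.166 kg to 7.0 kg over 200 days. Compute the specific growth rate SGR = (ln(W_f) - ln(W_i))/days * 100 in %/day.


ln(W_f) = ln(7.0) = 1.9459101
ln(W_i) = ln(0.166) = -1.7957675
ln(W_f) - ln(W_i) = 1.9459101 - -1.7957675 = 3.7416776
SGR = 3.7416776 / 200 * 100 = 1.87084 %/day

1.87084 %/day


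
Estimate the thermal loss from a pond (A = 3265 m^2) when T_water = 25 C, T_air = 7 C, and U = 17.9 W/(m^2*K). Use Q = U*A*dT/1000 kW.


Temperature difference dT = 25 - 7 = 18 K
Heat loss (W) = U * A * dT = 17.9 * 3265 * 18 = 1051983 W
Convert to kW: 1051983 / 1000 = 1051.983 kW

1051.983 kW


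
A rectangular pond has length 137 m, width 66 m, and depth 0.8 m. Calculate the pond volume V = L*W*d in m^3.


Base area = L * W = 137 * 66 = 9042 m^2
Volume = area * depth = 9042 * 0.8 = 7233.6 m^3

7233.6 m^3


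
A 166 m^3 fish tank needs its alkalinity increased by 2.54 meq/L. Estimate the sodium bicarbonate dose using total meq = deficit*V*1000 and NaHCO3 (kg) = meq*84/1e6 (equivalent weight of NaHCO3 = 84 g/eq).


Tank volume in L = 166 m^3 * 1000 = 166000 L
Total meq required = 2.54 meq/L * 166000 L = 421640 meq
NaHCO3 mass = 421640 meq * 84 mg/meq / 1e6 = 35.4178 kg

35.4178 kg


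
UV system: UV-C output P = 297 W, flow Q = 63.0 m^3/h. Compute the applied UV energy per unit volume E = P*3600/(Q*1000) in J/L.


Energy delivered per hour = 297 W * 3600 s = 1069200 J/h
Volume treated per hour = 63.0 m^3/h * 1000 = 63000 L/h
dose = 1069200 / 63000 = 16.9714 J/L

16.9714 J/L


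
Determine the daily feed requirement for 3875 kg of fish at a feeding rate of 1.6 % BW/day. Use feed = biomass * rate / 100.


Feeding rate fraction = 1.6% / 100 = 0.016
Daily feed = 3875 kg * 0.016 = 62 kg/day

62 kg/day


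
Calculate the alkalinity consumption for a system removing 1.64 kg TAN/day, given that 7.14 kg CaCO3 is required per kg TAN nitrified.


Alkalinity factor: 7.14 kg CaCO3 consumed per kg TAN nitrified
alk = 1.64 kg TAN * 7.14 = 11.7096 kg CaCO3/day

11.7096 kg CaCO3/day


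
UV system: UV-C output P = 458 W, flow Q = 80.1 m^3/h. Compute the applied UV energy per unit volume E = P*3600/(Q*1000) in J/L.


Energy delivered per hour = 458 W * 3600 s = 1648800 J/h
Volume treated per hour = 80.1 m^3/h * 1000 = 80100 L/h
dose = 1648800 / 80100 = 20.5843 J/L

20.5843 J/L


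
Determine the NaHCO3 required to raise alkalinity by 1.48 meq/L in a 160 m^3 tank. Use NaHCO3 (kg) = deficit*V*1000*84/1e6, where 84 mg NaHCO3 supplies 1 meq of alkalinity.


Tank volume in L = 160 m^3 * 1000 = 160000 L
Total meq required = 1.48 meq/L * 160000 L = 236800 meq
NaHCO3 mass = 236800 meq * 84 mg/meq / 1e6 = 19.8912 kg

19.8912 kg


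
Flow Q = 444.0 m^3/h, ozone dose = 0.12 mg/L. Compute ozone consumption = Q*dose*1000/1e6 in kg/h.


O3 demand (mg/h) = Q * dose * 1000 = 444.0 * 0.12 * 1000 = 53280 mg/h
Convert mg to kg: 53280 / 1e6 = 0.05328 kg/h

0.05328 kg/h


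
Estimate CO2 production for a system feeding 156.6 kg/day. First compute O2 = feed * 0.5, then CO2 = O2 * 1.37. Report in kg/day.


O2 = 156.6 * 0.5 = 78.3
CO2 = 78.3 * 1.37 = 107.271

107.271 kg/day


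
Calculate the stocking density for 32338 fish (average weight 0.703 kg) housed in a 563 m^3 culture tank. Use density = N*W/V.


Total biomass = 32338 fish * 0.703 kg = 22733.614 kg
Density = total biomass / volume = 22733.614 / 563 = 40.3794 kg/m^3

40.3794 kg/m^3


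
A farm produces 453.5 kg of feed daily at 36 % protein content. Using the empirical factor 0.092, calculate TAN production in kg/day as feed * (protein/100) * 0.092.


Protein in feed = 453.5 * 36/100 = 163.26 kg/day
TAN = protein * 0.092 = 163.26 * 0.092 = 15.01992 kg/day

15.01992 kg/day


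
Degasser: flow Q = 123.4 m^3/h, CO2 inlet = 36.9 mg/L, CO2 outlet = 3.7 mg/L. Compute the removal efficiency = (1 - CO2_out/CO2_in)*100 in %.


CO2_out / CO2_in = 3.7 / 36.9 = 0.100271
Fraction remaining = 0.100271
efficiency = (1 - 0.100271) * 100 = 89.9729 %

89.9729 %


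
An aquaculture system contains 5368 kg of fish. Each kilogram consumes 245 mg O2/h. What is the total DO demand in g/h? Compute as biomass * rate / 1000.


Total O2 consumption (mg/h) = 5368 kg * 245 mg/(kg*h) = 1315160 mg/h
Convert to g/h: 1315160 / 1000 = 1315.16 g/h

1315.16 g/h


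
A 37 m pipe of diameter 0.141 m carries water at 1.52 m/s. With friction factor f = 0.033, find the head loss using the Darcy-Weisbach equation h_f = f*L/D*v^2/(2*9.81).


v^2 = 1.52^2 = 2.3104 m^2/s^2
L/D = 37/0.141 = 262.41135
h_f = f*(L/D)*v^2/(2g) = 0.033 * 262.41135 * 2.3104 / 19.62 = 1.01973 m

1.01973 m


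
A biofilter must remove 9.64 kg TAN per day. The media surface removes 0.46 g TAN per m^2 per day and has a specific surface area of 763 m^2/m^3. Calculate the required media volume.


A = 9.64*1000 / 0.46 = 20956.522 m^2
V = 20956.522 / 763 = 27.466

27.466 m^3


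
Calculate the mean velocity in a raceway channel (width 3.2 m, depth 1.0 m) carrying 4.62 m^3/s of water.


Cross-sectional area = W * d = 3.2 * 1.0 = 3.2 m^2
Velocity = Q / A = 4.62 / 3.2 = 1.44375 m/s

1.44375 m/s


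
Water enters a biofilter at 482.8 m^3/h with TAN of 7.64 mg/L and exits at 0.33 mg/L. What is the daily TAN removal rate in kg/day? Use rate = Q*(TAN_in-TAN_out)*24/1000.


Concentration drop: TAN_in - TAN_out = 7.64 - 0.33 = 7.31 mg/L
Hourly TAN removed = Q * dTAN = 482.8 m^3/h * 7.31 mg/L = 3529.268 g/h  (m^3/h * mg/L = g/h)
Daily TAN removed = 3529.268 * 24 = 84702.432 g/day
Convert to kg/day: 84702.432 / 1000 = 84.702432 kg/day

84.702432 kg/day


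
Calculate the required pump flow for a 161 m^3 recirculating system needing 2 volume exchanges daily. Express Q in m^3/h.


Daily recirculation volume = 161 m^3 * 2 = 322 m^3/day
Flow rate Q = daily volume / 24 h = 322 / 24 = 13.4167 m^3/h

13.4167 m^3/h


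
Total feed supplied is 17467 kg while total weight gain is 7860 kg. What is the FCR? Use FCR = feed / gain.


FCR = feed consumed / weight gained
FCR = 17467 kg / 7860 kg = 2.22226

2.22226


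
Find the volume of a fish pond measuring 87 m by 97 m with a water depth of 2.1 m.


Base area = L * W = 87 * 97 = 8439 m^2
Volume = area * depth = 8439 * 2.1 = 17721.9 m^3

17721.9 m^3


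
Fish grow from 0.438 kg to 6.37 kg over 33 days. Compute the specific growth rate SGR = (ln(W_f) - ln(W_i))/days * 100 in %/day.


ln(W_f) = ln(6.37) = 1.8515995
ln(W_i) = ln(0.438) = -0.82553637
ln(W_f) - ln(W_i) = 1.8515995 - -0.82553637 = 2.6771359
SGR = 2.6771359 / 33 * 100 = 8.11253 %/day

8.11253 %/day


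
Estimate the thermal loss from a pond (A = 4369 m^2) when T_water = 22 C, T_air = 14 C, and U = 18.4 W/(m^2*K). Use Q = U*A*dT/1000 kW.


Temperature difference dT = 22 - 14 = 8 K
Heat loss (W) = U * A * dT = 18.4 * 4369 * 8 = 643116.8 W
Convert to kW: 643116.8 / 1000 = 643.1168 kW

643.1168 kW


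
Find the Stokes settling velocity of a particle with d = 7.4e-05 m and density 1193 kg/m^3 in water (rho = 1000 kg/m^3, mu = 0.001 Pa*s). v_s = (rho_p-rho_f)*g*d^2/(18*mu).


Density difference: rho_p - rho_f = 1193 - 1000 = 193 kg/m^3
d^2 = (7.4e-05)^2 = 5.476e-09 m^2
Numerator = (rho_p - rho_f) * g * d^2 = 193 * 9.81 * 5.476e-09 = 1.0367875e-05
Denominator = 18 * mu = 18 * 0.001 = 0.018
v_s = 1.0367875e-05 / 0.018 = 5.75993e-04 m/s
Check: Re = rho_f * v_s * d / mu = 1000 * 5.75993e-04 * 7.4e-05 / 0.001 = 0.0426 < 1, so Stokes' law applies.

5.75993e-04 m/s


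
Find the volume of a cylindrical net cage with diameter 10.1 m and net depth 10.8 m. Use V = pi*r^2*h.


r = d/2 = 10.1/2 = 5.05 m
Base area = pi*r^2 = pi*5.05^2 = 80.118467 m^2
Volume = 80.118467 * 10.8 = 865.279 m^3

865.279 m^3


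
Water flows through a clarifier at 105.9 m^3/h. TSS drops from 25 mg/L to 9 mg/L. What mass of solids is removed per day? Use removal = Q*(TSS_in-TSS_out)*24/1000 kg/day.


Concentration drop: TSS_in - TSS_out = 25 - 9 = 16 mg/L
Hourly solids removed = Q * dTSS = 105.9 m^3/h * 16 mg/L = 1694.4 g/h  (m^3/h * mg/L = g/h)
Daily solids removed = 1694.4 * 24 = 40665.6 g/day
Convert g to kg: 40665.6 / 1000 = 40.6656 kg/day

40.6656 kg/day


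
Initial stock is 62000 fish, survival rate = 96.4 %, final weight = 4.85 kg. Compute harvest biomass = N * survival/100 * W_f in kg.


Survivors = 62000 * 96.4/100 = 59768 fish
Harvest biomass = survivors * W_f = 59768 * 4.85 = 289874.8 kg

289874.8 kg


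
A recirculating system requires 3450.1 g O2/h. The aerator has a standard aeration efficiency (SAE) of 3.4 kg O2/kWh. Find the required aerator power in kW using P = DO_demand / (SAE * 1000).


SAE in g O2/kWh = 3.4 * 1000 = 3400 g/kWh
P = DO_demand / SAE_g = 3450.1 / 3400 = 1.01474 kW

1.01474 kW


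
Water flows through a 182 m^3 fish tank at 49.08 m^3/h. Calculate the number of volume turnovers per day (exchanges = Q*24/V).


Daily flow volume = 49.08 m^3/h * 24 h = 1177.92 m^3/day
Exchanges = daily flow / tank volume = 1177.92 / 182 = 6.47209 exchanges/day

6.47209 exchanges/day


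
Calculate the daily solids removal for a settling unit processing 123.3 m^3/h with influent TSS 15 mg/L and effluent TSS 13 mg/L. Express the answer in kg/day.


Concentration drop: TSS_in - TSS_out = 15 - 13 = 2 mg/L
Hourly solids removed = Q * dTSS = 123.3 m^3/h * 2 mg/L = 246.6 g/h  (m^3/h * mg/L = g/h)
Daily solids removed = 246.6 * 24 = 5918.4 g/day
Convert g to kg: 5918.4 / 1000 = 5.9184 kg/day

5.9184 kg/day


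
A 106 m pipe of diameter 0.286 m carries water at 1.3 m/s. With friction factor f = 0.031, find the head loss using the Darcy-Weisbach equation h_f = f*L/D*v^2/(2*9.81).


v^2 = 1.3^2 = 1.69 m^2/s^2
L/D = 106/0.286 = 370.62937
h_f = f*(L/D)*v^2/(2g) = 0.031 * 370.62937 * 1.69 / 19.62 = 0.989667 m

0.989667 m


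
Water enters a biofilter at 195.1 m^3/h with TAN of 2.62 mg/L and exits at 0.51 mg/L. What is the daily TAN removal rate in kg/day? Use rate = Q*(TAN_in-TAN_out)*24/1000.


Concentration drop: TAN_in - TAN_out = 2.62 - 0.51 = 2.11 mg/L
Hourly TAN removed = Q * dTAN = 195.1 m^3/h * 2.11 mg/L = 411.661 g/h  (m^3/h * mg/L = g/h)
Daily TAN removed = 411.661 * 24 = 9879.864 g/day
Convert to kg/day: 9879.864 / 1000 = 9.879864 kg/day

9.879864 kg/day


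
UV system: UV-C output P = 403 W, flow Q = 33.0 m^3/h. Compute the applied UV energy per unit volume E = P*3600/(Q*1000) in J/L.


Energy delivered per hour = 403 W * 3600 s = 1450800 J/h
Volume treated per hour = 33.0 m^3/h * 1000 = 33000 L/h
dose = 1450800 / 33000 = 43.9636 J/L

43.9636 J/L


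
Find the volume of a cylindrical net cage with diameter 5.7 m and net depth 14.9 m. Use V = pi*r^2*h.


r = d/2 = 5.7/2 = 2.85 m
Base area = pi*r^2 = pi*2.85^2 = 25.517586 m^2
Volume = 25.517586 * 14.9 = 380.212 m^3

380.212 m^3


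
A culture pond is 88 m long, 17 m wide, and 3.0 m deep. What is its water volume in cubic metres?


Base area = L * W = 88 * 17 = 1496 m^2
Volume = area * depth = 1496 * 3.0 = 4488 m^3

4488 m^3


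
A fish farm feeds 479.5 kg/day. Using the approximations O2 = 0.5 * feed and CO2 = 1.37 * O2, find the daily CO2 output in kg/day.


O2 = 479.5 * 0.5 = 239.75
CO2 = 239.75 * 1.37 = 328.4575

328.4575 kg/day


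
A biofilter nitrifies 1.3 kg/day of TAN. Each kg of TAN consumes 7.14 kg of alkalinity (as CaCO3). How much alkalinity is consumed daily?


Alkalinity factor: 7.14 kg CaCO3 consumed per kg TAN nitrified
alk = 1.3 kg TAN * 7.14 = 9.282 kg CaCO3/day

9.282 kg CaCO3/day


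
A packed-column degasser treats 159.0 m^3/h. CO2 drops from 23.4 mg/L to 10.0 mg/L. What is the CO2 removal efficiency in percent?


CO2_out / CO2_in = 10.0 / 23.4 = 0.42735043
Fraction remaining = 0.42735043
efficiency = (1 - 0.42735043) * 100 = 57.265 %

57.265 %


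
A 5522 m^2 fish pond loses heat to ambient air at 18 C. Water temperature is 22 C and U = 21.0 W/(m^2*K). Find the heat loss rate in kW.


Temperature difference dT = 22 - 18 = 4 K
Heat loss (W) = U * A * dT = 21.0 * 5522 * 4 = 463848 W
Convert to kW: 463848 / 1000 = 463.848 kW

463.848 kW


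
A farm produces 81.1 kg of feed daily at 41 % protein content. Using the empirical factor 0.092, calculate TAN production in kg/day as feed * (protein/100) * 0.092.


Protein in feed = 81.1 * 41/100 = 33.251 kg/day
TAN = protein * 0.092 = 33.251 * 0.092 = 3.059092 kg/day

3.059092 kg/day


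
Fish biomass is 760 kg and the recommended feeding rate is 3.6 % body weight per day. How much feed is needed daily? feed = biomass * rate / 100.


Feeding rate fraction = 3.6% / 100 = 0.036
Daily feed = 760 kg * 0.036 = 27.36 kg/day

27.36 kg/day


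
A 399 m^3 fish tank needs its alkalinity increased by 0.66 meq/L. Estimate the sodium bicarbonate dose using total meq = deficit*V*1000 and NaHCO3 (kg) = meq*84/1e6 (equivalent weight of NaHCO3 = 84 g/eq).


Tank volume in L = 399 m^3 * 1000 = 399000 L
Total meq required = 0.66 meq/L * 399000 L = 263340 meq
NaHCO3 mass = 263340 meq * 84 mg/meq / 1e6 = 22.1206 kg

22.1206 kg


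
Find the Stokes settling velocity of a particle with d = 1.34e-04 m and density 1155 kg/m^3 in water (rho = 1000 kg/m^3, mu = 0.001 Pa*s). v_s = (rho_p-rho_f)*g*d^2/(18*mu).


Density difference: rho_p - rho_f = 1155 - 1000 = 155 kg/m^3
d^2 = (1.34e-04)^2 = 1.7956e-08 m^2
Numerator = (rho_p - rho_f) * g * d^2 = 155 * 9.81 * 1.7956e-08 = 2.7302996e-05
Denominator = 18 * mu = 18 * 0.001 = 0.018
v_s = 2.7302996e-05 / 0.018 = 0.00151683 m/s
Check: Re = rho_f * v_s * d / mu = 1000 * 0.00151683 * 1.34e-04 / 0.001 = 0.203 < 1, so Stokes' law applies.

0.00151683 m/s


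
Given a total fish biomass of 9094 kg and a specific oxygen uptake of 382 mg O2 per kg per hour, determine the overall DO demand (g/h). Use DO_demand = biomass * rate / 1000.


Total O2 consumption (mg/h) = 9094 kg * 382 mg/(kg*h) = 3473908 mg/h
Convert to g/h: 3473908 / 1000 = 3473.908 g/h

3473.908 g/h


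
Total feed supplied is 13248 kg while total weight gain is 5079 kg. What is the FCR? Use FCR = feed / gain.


FCR = feed consumed / weight gained
FCR = 13248 kg / 5079 kg = 2.60839

2.60839


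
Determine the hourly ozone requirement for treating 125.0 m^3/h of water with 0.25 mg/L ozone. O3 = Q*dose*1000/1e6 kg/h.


O3 demand (mg/h) = Q * dose * 1000 = 125.0 * 0.25 * 1000 = 31250 mg/h
Convert mg to kg: 31250 / 1e6 = 0.03125 kg/h

0.03125 kg/h


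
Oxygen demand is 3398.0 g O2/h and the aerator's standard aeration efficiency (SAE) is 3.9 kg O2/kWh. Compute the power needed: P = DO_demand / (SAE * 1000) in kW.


SAE in g O2/kWh = 3.9 * 1000 = 3900 g/kWh
P = DO_demand / SAE_g = 3398.0 / 3900 = 0.871282 kW

0.871282 kW


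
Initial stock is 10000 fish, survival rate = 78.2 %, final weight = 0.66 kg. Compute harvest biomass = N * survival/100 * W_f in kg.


Survivors = 10000 * 78.2/100 = 7820 fish
Harvest biomass = survivors * W_f = 7820 * 0.66 = 5161.2 kg

5161.2 kg


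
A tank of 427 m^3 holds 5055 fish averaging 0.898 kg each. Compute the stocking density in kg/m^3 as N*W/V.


Total biomass = 5055 fish * 0.898 kg = 4539.39 kg
Density = total biomass / volume = 4539.39 / 427 = 10.6309 kg/m^3

10.6309 kg/m^3


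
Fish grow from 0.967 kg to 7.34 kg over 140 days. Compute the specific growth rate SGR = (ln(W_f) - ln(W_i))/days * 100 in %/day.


ln(W_f) = ln(7.34) = 1.9933388
ln(W_i) = ln(0.967) = -0.033556784
ln(W_f) - ln(W_i) = 1.9933388 - -0.033556784 = 2.0268956
SGR = 2.0268956 / 140 * 100 = 1.44778 %/day

1.44778 %/day


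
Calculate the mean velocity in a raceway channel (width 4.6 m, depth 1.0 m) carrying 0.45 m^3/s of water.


Cross-sectional area = W * d = 4.6 * 1.0 = 4.6 m^2
Velocity = Q / A = 0.45 / 4.6 = 0.0978261 m/s

0.0978261 m/s


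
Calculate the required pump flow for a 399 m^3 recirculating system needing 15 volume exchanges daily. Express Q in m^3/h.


Daily recirculation volume = 399 m^3 * 15 = 5985 m^3/day
Flow rate Q = daily volume / 24 h = 5985 / 24 = 249.375 m^3/h

249.375 m^3/h


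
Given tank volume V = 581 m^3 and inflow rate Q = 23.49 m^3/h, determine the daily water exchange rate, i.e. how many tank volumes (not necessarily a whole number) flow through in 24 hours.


Daily flow volume = 23.49 m^3/h * 24 h = 563.76 m^3/day
Exchanges = daily flow / tank volume = 563.76 / 581 = 0.970327 exchanges/day

0.970327 exchanges/day


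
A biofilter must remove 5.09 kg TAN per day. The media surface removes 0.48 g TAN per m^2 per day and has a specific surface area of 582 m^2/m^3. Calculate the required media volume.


A = 5.09*1000 / 0.48 = 10604.167 m^2
V = 10604.167 / 582 = 18.2202

18.2202 m^3


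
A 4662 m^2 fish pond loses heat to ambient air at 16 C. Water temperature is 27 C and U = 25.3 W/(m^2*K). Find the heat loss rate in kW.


Temperature difference dT = 27 - 16 = 11 K
Heat loss (W) = U * A * dT = 25.3 * 4662 * 11 = 1297434.6 W
Convert to kW: 1297434.6 / 1000 = 1297.4346 kW

1297.4346 kW


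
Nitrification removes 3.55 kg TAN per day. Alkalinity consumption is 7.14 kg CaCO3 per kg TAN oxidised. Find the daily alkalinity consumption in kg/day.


Alkalinity factor: 7.14 kg CaCO3 consumed per kg TAN nitrified
alk = 3.55 kg TAN * 7.14 = 25.347 kg CaCO3/day

25.347 kg CaCO3/day


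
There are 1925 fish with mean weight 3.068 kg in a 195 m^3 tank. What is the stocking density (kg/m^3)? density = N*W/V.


Total biomass = 1925 fish * 3.068 kg = 5905.9 kg
Density = total biomass / volume = 5905.9 / 195 = 30.2867 kg/m^3

30.2867 kg/m^3


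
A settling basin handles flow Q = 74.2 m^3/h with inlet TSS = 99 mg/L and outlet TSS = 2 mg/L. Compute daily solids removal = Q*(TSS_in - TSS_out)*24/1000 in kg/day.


Concentration drop: TSS_in - TSS_out = 99 - 2 = 97 mg/L
Hourly solids removed = Q * dTSS = 74.2 m^3/h * 97 mg/L = 7197.4 g/h  (m^3/h * mg/L = g/h)
Daily solids removed = 7197.4 * 24 = 172737.6 g/day
Convert g to kg: 172737.6 / 1000 = 172.7376 kg/day

172.7376 kg/day


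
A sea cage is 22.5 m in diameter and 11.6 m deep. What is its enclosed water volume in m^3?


r = d/2 = 22.5/2 = 11.25 m
Base area = pi*r^2 = pi*11.25^2 = 397.60782 m^2
Volume = 397.60782 * 11.6 = 4612.25 m^3

4612.25 m^3


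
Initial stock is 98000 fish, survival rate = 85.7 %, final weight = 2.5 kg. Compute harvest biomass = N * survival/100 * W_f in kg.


Survivors = 98000 * 85.7/100 = 83986 fish
Harvest biomass = survivors * W_f = 83986 * 2.5 = 209965 kg

209965 kg


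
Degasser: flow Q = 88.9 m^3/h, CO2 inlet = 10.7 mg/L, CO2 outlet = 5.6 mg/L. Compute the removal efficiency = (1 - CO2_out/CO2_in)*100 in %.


CO2_out / CO2_in = 5.6 / 10.7 = 0.52336449
Fraction remaining = 0.52336449
efficiency = (1 - 0.52336449) * 100 = 47.6636 %

47.6636 %


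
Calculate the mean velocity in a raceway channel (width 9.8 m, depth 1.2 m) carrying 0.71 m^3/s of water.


Cross-sectional area = W * d = 9.8 * 1.2 = 11.76 m^2
Velocity = Q / A = 0.71 / 11.76 = 0.0603741 m/s

0.0603741 m/s


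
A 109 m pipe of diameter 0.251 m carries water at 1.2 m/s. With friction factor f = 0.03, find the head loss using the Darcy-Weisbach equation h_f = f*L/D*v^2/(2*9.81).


v^2 = 1.2^2 = 1.44 m^2/s^2
L/D = 109/0.251 = 434.26295
h_f = f*(L/D)*v^2/(2g) = 0.03 * 434.26295 * 1.44 / 19.62 = 0.956175 m

0.956175 m


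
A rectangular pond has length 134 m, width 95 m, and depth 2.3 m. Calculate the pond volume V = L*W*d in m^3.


Base area = L * W = 134 * 95 = 12730 m^2
Volume = area * depth = 12730 * 2.3 = 29279 m^3

29279 m^3


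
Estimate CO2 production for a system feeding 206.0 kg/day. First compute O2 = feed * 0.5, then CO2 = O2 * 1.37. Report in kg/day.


O2 = 206.0 * 0.5 = 103
CO2 = 103 * 1.37 = 141.11

141.11 kg/day


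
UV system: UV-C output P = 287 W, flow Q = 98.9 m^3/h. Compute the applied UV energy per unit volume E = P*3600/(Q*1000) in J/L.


Energy delivered per hour = 287 W * 3600 s = 1033200 J/h
Volume treated per hour = 98.9 m^3/h * 1000 = 98900 L/h
dose = 1033200 / 98900 = 10.4469 J/L

10.4469 J/L


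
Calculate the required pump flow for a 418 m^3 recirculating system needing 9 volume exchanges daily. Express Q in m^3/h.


Daily recirculation volume = 418 m^3 * 9 = 3762 m^3/day
Flow rate Q = daily volume / 24 h = 3762 / 24 = 156.75 m^3/h

156.75 m^3/h


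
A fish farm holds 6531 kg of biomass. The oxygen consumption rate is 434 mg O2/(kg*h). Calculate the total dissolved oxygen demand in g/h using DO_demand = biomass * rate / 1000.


Total O2 consumption (mg/h) = 6531 kg * 434 mg/(kg*h) = 2834454 mg/h
Convert to g/h: 2834454 / 1000 = 2834.454 g/h

2834.454 g/h


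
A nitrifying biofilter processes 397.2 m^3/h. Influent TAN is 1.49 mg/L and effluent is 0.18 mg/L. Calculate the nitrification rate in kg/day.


Concentration drop: TAN_in - TAN_out = 1.49 - 0.18 = 1.31 mg/L
Hourly TAN removed = Q * dTAN = 397.2 m^3/h * 1.31 mg/L = 520.332 g/h  (m^3/h * mg/L = g/h)
Daily TAN removed = 520.332 * 24 = 12487.968 g/day
Convert to kg/day: 12487.968 / 1000 = 12.487968 kg/day

12.487968 kg/day


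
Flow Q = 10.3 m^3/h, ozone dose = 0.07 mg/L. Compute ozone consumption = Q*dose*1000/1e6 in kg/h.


O3 demand (mg/h) = Q * dose * 1000 = 10.3 * 0.07 * 1000 = 721 mg/h
Convert mg to kg: 721 / 1e6 = 7.21e-04 kg/h

7.21e-04 kg/h


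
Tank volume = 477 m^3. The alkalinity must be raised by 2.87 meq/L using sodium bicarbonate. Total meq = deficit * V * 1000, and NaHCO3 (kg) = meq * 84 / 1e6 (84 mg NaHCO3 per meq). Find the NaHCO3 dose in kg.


Tank volume in L = 477 m^3 * 1000 = 477000 L
Total meq required = 2.87 meq/L * 477000 L = 1368990 meq
NaHCO3 mass = 1368990 meq * 84 mg/meq / 1e6 = 114.995 kg

114.995 kg


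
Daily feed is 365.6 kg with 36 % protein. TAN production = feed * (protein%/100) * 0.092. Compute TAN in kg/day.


Protein in feed = 365.6 * 36/100 = 131.616 kg/day
TAN = protein * 0.092 = 131.616 * 0.092 = 12.108672 kg/day

12.108672 kg/day


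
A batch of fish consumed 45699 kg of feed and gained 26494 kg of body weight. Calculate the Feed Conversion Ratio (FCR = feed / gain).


FCR = feed consumed / weight gained
FCR = 45699 kg / 26494 kg = 1.72488

1.72488


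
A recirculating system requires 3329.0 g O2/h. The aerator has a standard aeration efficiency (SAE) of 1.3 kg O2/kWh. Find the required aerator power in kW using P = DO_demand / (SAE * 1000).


SAE in g O2/kWh = 1.3 * 1000 = 1300 g/kWh
P = DO_demand / SAE_g = 3329.0 / 1300 = 2.56077 kW

2.56077 kW


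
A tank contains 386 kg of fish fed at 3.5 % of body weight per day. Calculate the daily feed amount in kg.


Feeding rate fraction = 3.5% / 100 = 0.035
Daily feed = 386 kg * 0.035 = 13.51 kg/day

13.51 kg/day


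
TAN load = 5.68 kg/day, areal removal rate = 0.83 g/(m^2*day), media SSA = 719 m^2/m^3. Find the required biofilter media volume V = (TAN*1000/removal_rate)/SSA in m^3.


A = 5.68*1000 / 0.83 = 6843.3735 m^2
V = 6843.3735 / 719 = 9.5179

9.5179 m^3


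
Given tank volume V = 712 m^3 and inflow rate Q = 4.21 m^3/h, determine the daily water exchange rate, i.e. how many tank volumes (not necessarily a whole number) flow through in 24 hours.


Daily flow volume = 4.21 m^3/h * 24 h = 101.04 m^3/day
Exchanges = daily flow / tank volume = 101.04 / 712 = 0.14191 exchanges/day

0.14191 exchanges/day


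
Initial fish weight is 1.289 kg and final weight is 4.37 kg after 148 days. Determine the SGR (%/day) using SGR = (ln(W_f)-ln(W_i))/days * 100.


ln(W_f) = ln(4.37) = 1.474763
ln(W_i) = ln(1.289) = 0.25386672
ln(W_f) - ln(W_i) = 1.474763 - 0.25386672 = 1.2208963
SGR = 1.2208963 / 148 * 100 = 0.82493 %/day

0.82493 %/day


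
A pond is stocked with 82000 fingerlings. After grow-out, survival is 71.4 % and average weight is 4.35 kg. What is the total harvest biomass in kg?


Survivors = 82000 * 71.4/100 = 58548 fish
Harvest biomass = survivors * W_f = 58548 * 4.35 = 254683.8 kg

254683.8 kg


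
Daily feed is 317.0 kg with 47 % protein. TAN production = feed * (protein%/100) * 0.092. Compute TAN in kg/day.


Protein in feed = 317.0 * 47/100 = 148.99 kg/day
TAN = protein * 0.092 = 148.99 * 0.092 = 13.70708 kg/day

13.70708 kg/day


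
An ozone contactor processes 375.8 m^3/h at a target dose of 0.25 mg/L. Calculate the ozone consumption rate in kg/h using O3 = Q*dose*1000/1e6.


O3 demand (mg/h) = Q * dose * 1000 = 375.8 * 0.25 * 1000 = 93950 mg/h
Convert mg to kg: 93950 / 1e6 = 0.09395 kg/h

0.09395 kg/h


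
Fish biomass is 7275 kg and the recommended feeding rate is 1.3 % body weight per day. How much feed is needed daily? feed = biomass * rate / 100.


Feeding rate fraction = 1.3% / 100 = 0.013
Daily feed = 7275 kg * 0.013 = 94.575 kg/day

94.575 kg/day


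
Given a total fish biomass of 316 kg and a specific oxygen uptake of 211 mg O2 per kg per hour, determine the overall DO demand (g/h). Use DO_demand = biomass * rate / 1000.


Total O2 consumption (mg/h) = 316 kg * 211 mg/(kg*h) = 66676 mg/h
Convert to g/h: 66676 / 1000 = 66.676 g/h

66.676 g/h


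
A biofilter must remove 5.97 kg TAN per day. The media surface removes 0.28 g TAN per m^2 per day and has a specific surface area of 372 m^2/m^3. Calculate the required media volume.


A = 5.97*1000 / 0.28 = 21321.429 m^2
V = 21321.429 / 372 = 57.3157

57.3157 m^3


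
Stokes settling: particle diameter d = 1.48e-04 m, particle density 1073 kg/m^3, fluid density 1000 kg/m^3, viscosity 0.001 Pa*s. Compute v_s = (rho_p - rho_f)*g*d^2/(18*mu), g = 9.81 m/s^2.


Density difference: rho_p - rho_f = 1073 - 1000 = 73 kg/m^3
d^2 = (1.48e-04)^2 = 2.1904e-08 m^2
Numerator = (rho_p - rho_f) * g * d^2 = 73 * 9.81 * 2.1904e-08 = 1.5686112e-05
Denominator = 18 * mu = 18 * 0.001 = 0.018
v_s = 1.5686112e-05 / 0.018 = 8.71451e-04 m/s
Check: Re = rho_f * v_s * d / mu = 1000 * 8.71451e-04 * 1.48e-04 / 0.001 = 0.129 < 1, so Stokes' law applies.

8.71451e-04 m/s


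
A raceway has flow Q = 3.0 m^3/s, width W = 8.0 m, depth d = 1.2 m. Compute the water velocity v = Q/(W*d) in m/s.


Cross-sectional area = W * d = 8.0 * 1.2 = 9.6 m^2
Velocity = Q / A = 3.0 / 9.6 = 0.3125 m/s

0.3125 m/s


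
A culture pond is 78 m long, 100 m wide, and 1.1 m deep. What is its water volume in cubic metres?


Base area = L * W = 78 * 100 = 7800 m^2
Volume = area * depth = 7800 * 1.1 = 8580 m^3

8580 m^3


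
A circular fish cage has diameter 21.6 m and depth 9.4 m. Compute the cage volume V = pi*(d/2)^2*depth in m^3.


r = d/2 = 21.6/2 = 10.8 m
Base area = pi*r^2 = pi*10.8^2 = 366.43537 m^2
Volume = 366.43537 * 9.4 = 3444.49 m^3

3444.49 m^3


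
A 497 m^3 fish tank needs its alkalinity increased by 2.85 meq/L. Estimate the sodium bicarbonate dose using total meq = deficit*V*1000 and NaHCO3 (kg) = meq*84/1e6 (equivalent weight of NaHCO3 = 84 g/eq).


Tank volume in L = 497 m^3 * 1000 = 497000 L
Total meq required = 2.85 meq/L * 497000 L = 1416450 meq
NaHCO3 mass = 1416450 meq * 84 mg/meq / 1e6 = 118.982 kg

118.982 kg


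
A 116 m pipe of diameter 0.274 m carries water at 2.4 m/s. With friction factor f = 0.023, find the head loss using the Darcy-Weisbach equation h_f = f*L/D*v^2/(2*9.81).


v^2 = 2.4^2 = 5.76 m^2/s^2
L/D = 116/0.274 = 423.35766
h_f = f*(L/D)*v^2/(2g) = 0.023 * 423.35766 * 5.76 / 19.62 = 2.85864 m

2.85864 m


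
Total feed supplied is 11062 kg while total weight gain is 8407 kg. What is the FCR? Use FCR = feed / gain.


FCR = feed consumed / weight gained
FCR = 11062 kg / 8407 kg = 1.31581

1.31581


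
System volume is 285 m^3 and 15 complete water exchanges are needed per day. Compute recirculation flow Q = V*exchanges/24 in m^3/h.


Daily recirculation volume = 285 m^3 * 15 = 4275 m^3/day
Flow rate Q = daily volume / 24 h = 4275 / 24 = 178.125 m^3/h

178.125 m^3/h


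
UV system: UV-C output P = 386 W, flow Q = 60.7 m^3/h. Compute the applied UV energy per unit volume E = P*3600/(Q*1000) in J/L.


Energy delivered per hour = 386 W * 3600 s = 1389600 J/h
Volume treated per hour = 60.7 m^3/h * 1000 = 60700 L/h
dose = 1389600 / 60700 = 22.8929 J/L

22.8929 J/L


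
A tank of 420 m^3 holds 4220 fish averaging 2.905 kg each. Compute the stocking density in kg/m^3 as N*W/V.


Total biomass = 4220 fish * 2.905 kg = 12259.1 kg
Density = total biomass / volume = 12259.1 / 420 = 29.1883 kg/m^3

29.1883 kg/m^3


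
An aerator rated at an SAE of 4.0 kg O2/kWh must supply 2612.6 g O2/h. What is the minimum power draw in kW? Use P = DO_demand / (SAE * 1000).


SAE in g O2/kWh = 4.0 * 1000 = 4000 g/kWh
P = DO_demand / SAE_g = 2612.6 / 4000 = 0.65315 kW

0.65315 kW


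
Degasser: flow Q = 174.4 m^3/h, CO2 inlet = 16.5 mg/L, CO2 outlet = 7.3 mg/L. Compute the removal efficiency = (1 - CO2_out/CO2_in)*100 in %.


CO2_out / CO2_in = 7.3 / 16.5 = 0.44242424
Fraction remaining = 0.44242424
efficiency = (1 - 0.44242424) * 100 = 55.7576 %

55.7576 %


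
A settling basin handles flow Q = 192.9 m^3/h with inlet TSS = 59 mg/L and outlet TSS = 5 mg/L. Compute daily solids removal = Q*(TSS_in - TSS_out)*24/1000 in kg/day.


Concentration drop: TSS_in - TSS_out = 59 - 5 = 54 mg/L
Hourly solids removed = Q * dTSS = 192.9 m^3/h * 54 mg/L = 10416.6 g/h  (m^3/h * mg/L = g/h)
Daily solids removed = 10416.6 * 24 = 249998.4 g/day
Convert g to kg: 249998.4 / 1000 = 249.9984 kg/day

249.9984 kg/day


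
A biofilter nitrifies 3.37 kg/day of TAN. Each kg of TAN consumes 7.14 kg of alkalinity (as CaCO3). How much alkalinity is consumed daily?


Alkalinity factor: 7.14 kg CaCO3 consumed per kg TAN nitrified
alk = 3.37 kg TAN * 7.14 = 24.0618 kg CaCO3/day

24.0618 kg CaCO3/day


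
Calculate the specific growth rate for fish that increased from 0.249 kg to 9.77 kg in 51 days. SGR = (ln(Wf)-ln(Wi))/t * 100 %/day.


ln(W_f) = ln(9.77) = 2.2793165
ln(W_i) = ln(0.249) = -1.3903024
ln(W_f) - ln(W_i) = 2.2793165 - -1.3903024 = 3.6696189
SGR = 3.6696189 / 51 * 100 = 7.19533 %/day

7.19533 %/day


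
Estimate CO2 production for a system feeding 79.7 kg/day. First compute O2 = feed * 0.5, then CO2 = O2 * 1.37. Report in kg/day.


O2 = 79.7 * 0.5 = 39.85
CO2 = 39.85 * 1.37 = 54.5945

54.5945 kg/day


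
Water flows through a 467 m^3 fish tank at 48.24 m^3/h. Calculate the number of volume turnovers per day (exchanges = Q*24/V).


Daily flow volume = 48.24 m^3/h * 24 h = 1157.76 m^3/day
Exchanges = daily flow / tank volume = 1157.76 / 467 = 2.47914 exchanges/day

2.47914 exchanges/day


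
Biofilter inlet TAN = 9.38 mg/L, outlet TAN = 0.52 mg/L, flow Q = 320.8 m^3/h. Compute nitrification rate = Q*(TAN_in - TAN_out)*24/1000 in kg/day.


Concentration drop: TAN_in - TAN_out = 9.38 - 0.52 = 8.86 mg/L
Hourly TAN removed = Q * dTAN = 320.8 m^3/h * 8.86 mg/L = 2842.288 g/h  (m^3/h * mg/L = g/h)
Daily TAN removed = 2842.288 * 24 = 68214.912 g/day
Convert to kg/day: 68214.912 / 1000 = 68.214912 kg/day

68.214912 kg/day


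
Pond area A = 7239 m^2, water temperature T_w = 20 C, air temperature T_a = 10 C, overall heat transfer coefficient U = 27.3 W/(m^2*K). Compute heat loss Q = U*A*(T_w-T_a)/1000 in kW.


Temperature difference dT = 20 - 10 = 10 K
Heat loss (W) = U * A * dT = 27.3 * 7239 * 10 = 1976247 W
Convert to kW: 1976247 / 1000 = 1976.247 kW

1976.247 kW


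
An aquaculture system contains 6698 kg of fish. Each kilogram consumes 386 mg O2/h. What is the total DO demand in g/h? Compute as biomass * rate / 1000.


Total O2 consumption (mg/h) = 6698 kg * 386 mg/(kg*h) = 2585428 mg/h
Convert to g/h: 2585428 / 1000 = 2585.428 g/h

2585.428 g/h


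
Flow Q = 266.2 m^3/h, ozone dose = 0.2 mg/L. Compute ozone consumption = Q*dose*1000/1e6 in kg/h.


O3 demand (mg/h) = Q * dose * 1000 = 266.2 * 0.2 * 1000 = 53240 mg/h
Convert mg to kg: 53240 / 1e6 = 0.05324 kg/h

0.05324 kg/h


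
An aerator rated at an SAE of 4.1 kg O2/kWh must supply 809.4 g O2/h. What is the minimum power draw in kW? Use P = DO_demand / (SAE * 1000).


SAE in g O2/kWh = 4.1 * 1000 = 4100 g/kWh
P = DO_demand / SAE_g = 809.4 / 4100 = 0.197415 kW

0.197415 kW


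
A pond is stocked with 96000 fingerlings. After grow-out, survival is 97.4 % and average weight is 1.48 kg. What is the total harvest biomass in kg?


Survivors = 96000 * 97.4/100 = 93504 fish
Harvest biomass = survivors * W_f = 93504 * 1.48 = 138385.92 kg

138385.92 kg
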